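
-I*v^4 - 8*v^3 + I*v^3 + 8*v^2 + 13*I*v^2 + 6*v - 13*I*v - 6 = (v - 6*I)*(v - I)^2*(-I*v + I)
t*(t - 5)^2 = t^3 - 10*t^2 + 25*t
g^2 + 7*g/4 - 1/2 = (g - 1/4)*(g + 2)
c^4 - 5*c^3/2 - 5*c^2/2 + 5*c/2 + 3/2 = (c - 3)*(c - 1)*(c + 1/2)*(c + 1)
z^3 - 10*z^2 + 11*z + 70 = (z - 7)*(z - 5)*(z + 2)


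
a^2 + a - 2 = (a - 1)*(a + 2)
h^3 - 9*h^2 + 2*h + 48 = (h - 8)*(h - 3)*(h + 2)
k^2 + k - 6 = (k - 2)*(k + 3)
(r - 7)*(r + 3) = r^2 - 4*r - 21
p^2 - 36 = (p - 6)*(p + 6)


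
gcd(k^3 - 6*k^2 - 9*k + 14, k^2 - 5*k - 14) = k^2 - 5*k - 14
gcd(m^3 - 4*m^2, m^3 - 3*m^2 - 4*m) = m^2 - 4*m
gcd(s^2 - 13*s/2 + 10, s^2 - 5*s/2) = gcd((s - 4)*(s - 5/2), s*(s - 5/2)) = s - 5/2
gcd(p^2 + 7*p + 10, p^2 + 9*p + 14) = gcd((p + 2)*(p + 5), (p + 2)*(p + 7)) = p + 2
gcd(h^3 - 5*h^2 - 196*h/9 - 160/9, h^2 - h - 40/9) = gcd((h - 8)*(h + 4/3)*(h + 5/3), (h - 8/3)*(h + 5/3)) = h + 5/3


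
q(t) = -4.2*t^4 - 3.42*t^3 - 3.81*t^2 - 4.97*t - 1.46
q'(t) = -16.8*t^3 - 10.26*t^2 - 7.62*t - 4.97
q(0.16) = -2.37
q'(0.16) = -6.52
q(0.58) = -6.77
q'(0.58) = -16.12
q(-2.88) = -226.00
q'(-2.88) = 333.19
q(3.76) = -1095.27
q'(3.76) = -1071.72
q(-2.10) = -57.83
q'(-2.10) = 121.37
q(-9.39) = -30111.33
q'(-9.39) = 13071.26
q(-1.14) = -2.77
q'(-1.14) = 15.27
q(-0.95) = -0.67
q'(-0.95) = 7.41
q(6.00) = -6350.36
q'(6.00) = -4048.85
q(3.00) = -483.20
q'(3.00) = -573.77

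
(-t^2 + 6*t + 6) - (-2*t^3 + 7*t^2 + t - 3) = 2*t^3 - 8*t^2 + 5*t + 9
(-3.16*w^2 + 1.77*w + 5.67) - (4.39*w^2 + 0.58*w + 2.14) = -7.55*w^2 + 1.19*w + 3.53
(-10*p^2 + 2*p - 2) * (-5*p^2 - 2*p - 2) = 50*p^4 + 10*p^3 + 26*p^2 + 4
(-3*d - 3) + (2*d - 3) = -d - 6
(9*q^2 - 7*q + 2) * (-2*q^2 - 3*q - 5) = -18*q^4 - 13*q^3 - 28*q^2 + 29*q - 10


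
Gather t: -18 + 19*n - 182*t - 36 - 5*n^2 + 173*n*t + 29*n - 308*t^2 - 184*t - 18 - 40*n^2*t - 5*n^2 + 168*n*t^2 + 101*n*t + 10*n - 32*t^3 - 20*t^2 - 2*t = -10*n^2 + 58*n - 32*t^3 + t^2*(168*n - 328) + t*(-40*n^2 + 274*n - 368) - 72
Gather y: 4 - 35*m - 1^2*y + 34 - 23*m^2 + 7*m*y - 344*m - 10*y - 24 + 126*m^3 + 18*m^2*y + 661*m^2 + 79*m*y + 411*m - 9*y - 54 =126*m^3 + 638*m^2 + 32*m + y*(18*m^2 + 86*m - 20) - 40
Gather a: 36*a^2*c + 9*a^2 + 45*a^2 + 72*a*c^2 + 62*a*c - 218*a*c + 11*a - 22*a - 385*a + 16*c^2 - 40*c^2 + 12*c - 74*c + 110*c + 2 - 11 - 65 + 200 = a^2*(36*c + 54) + a*(72*c^2 - 156*c - 396) - 24*c^2 + 48*c + 126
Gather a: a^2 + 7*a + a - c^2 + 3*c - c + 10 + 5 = a^2 + 8*a - c^2 + 2*c + 15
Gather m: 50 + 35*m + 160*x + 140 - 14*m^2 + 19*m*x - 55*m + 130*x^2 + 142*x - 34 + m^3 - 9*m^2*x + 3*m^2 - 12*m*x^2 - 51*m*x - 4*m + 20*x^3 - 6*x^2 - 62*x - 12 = m^3 + m^2*(-9*x - 11) + m*(-12*x^2 - 32*x - 24) + 20*x^3 + 124*x^2 + 240*x + 144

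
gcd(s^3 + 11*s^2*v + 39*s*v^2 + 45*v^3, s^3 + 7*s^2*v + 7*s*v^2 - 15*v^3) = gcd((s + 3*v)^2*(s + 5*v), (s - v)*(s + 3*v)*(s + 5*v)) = s^2 + 8*s*v + 15*v^2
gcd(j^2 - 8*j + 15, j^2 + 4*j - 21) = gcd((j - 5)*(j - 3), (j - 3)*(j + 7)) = j - 3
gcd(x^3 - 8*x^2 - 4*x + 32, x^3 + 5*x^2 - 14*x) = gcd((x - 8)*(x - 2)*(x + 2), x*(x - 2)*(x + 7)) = x - 2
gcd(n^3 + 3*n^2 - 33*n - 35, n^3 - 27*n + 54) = 1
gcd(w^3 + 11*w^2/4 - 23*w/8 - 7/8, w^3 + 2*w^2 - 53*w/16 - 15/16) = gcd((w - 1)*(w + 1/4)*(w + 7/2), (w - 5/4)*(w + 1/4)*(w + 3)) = w + 1/4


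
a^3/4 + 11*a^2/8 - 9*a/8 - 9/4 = (a/4 + 1/4)*(a - 3/2)*(a + 6)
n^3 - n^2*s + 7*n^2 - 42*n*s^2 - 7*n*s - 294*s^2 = (n + 7)*(n - 7*s)*(n + 6*s)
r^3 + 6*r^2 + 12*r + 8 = (r + 2)^3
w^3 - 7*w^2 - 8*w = w*(w - 8)*(w + 1)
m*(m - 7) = m^2 - 7*m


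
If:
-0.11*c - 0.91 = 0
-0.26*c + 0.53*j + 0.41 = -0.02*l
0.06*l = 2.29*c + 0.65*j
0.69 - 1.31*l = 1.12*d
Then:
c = -8.27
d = 306.22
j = 5.03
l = -261.28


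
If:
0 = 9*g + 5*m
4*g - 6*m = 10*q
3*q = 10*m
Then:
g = 0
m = 0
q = 0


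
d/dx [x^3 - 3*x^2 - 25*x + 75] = 3*x^2 - 6*x - 25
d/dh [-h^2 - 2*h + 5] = -2*h - 2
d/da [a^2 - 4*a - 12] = 2*a - 4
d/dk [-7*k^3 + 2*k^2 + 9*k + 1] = -21*k^2 + 4*k + 9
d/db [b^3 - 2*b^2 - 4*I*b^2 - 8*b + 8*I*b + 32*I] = 3*b^2 - 4*b - 8*I*b - 8 + 8*I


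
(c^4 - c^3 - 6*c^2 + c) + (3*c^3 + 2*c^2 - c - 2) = c^4 + 2*c^3 - 4*c^2 - 2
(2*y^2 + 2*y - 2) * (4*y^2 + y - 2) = 8*y^4 + 10*y^3 - 10*y^2 - 6*y + 4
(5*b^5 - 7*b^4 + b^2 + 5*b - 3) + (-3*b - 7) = 5*b^5 - 7*b^4 + b^2 + 2*b - 10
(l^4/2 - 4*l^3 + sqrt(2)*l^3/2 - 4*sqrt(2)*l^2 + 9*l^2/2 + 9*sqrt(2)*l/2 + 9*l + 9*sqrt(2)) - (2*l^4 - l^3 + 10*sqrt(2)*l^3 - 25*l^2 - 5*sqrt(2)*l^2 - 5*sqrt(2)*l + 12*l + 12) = -3*l^4/2 - 19*sqrt(2)*l^3/2 - 3*l^3 + sqrt(2)*l^2 + 59*l^2/2 - 3*l + 19*sqrt(2)*l/2 - 12 + 9*sqrt(2)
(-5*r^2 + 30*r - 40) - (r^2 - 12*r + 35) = -6*r^2 + 42*r - 75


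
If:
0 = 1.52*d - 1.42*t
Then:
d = 0.934210526315789*t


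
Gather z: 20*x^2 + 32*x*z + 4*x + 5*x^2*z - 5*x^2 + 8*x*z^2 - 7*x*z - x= 15*x^2 + 8*x*z^2 + 3*x + z*(5*x^2 + 25*x)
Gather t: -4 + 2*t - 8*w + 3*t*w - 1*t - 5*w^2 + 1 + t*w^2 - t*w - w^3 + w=t*(w^2 + 2*w + 1) - w^3 - 5*w^2 - 7*w - 3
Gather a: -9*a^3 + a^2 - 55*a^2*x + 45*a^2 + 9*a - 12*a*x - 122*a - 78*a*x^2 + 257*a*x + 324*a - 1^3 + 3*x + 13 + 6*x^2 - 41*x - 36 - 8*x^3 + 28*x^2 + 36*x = -9*a^3 + a^2*(46 - 55*x) + a*(-78*x^2 + 245*x + 211) - 8*x^3 + 34*x^2 - 2*x - 24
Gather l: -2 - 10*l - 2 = -10*l - 4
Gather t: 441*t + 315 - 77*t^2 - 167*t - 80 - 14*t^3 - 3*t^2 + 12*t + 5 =-14*t^3 - 80*t^2 + 286*t + 240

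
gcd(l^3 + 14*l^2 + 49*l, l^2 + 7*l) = l^2 + 7*l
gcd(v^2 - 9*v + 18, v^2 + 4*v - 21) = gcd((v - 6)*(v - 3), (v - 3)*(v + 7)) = v - 3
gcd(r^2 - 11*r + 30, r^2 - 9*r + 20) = r - 5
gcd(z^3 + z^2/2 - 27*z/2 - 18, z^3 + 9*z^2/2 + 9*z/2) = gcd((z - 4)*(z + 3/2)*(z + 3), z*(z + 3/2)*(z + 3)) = z^2 + 9*z/2 + 9/2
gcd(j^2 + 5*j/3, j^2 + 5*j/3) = j^2 + 5*j/3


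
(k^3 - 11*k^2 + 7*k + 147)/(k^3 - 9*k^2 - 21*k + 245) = (k + 3)/(k + 5)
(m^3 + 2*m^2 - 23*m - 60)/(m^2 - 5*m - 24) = (m^2 - m - 20)/(m - 8)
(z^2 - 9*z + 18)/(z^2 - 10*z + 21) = (z - 6)/(z - 7)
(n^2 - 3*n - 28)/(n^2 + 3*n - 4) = (n - 7)/(n - 1)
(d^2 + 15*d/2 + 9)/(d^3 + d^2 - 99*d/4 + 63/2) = 2*(2*d + 3)/(4*d^2 - 20*d + 21)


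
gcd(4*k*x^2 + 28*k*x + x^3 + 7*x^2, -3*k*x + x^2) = x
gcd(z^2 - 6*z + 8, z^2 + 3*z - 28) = z - 4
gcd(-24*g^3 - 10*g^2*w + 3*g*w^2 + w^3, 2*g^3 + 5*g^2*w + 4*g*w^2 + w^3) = 2*g + w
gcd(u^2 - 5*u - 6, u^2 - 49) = 1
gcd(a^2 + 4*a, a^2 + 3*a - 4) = a + 4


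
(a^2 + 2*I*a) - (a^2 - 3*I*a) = 5*I*a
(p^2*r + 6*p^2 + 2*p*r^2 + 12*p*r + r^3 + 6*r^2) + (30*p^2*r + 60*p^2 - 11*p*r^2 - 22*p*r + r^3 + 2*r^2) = 31*p^2*r + 66*p^2 - 9*p*r^2 - 10*p*r + 2*r^3 + 8*r^2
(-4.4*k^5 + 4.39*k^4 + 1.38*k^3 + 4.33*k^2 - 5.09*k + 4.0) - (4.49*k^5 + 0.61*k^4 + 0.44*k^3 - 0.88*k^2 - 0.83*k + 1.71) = -8.89*k^5 + 3.78*k^4 + 0.94*k^3 + 5.21*k^2 - 4.26*k + 2.29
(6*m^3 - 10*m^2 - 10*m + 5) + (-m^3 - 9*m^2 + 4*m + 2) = 5*m^3 - 19*m^2 - 6*m + 7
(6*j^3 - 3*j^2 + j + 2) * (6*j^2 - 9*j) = 36*j^5 - 72*j^4 + 33*j^3 + 3*j^2 - 18*j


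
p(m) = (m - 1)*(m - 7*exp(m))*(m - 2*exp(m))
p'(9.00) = 15620582309.46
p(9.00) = 7348666393.00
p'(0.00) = -5.00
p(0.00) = -14.00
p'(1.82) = 1184.63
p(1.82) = 357.11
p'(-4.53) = 69.15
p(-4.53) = -115.92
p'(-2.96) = 29.71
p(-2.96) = -40.31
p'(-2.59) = 22.71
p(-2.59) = -30.64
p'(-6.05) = 121.28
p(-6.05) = -258.95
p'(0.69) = 18.21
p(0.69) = -13.56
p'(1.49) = 441.20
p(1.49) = 106.99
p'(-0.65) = -0.44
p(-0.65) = -12.03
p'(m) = (1 - 7*exp(m))*(m - 1)*(m - 2*exp(m)) + (1 - 2*exp(m))*(m - 1)*(m - 7*exp(m)) + (m - 7*exp(m))*(m - 2*exp(m))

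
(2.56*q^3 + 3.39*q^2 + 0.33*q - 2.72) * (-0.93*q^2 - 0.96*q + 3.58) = -2.3808*q^5 - 5.6103*q^4 + 5.6035*q^3 + 14.349*q^2 + 3.7926*q - 9.7376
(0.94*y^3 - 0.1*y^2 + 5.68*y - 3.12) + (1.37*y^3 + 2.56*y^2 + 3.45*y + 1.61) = 2.31*y^3 + 2.46*y^2 + 9.13*y - 1.51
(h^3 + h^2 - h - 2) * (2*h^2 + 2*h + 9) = 2*h^5 + 4*h^4 + 9*h^3 + 3*h^2 - 13*h - 18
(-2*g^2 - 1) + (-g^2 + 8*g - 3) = -3*g^2 + 8*g - 4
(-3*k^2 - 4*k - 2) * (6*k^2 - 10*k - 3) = -18*k^4 + 6*k^3 + 37*k^2 + 32*k + 6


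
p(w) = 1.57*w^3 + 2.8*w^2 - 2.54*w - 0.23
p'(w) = 4.71*w^2 + 5.6*w - 2.54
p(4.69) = 211.41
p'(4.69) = 127.33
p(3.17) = 69.87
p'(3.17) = 62.54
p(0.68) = -0.17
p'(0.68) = 3.45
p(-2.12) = 2.78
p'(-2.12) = 6.76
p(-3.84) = -38.09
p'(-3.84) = 45.41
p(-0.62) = 2.05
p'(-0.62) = -4.20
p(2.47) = 34.24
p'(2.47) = 40.03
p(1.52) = 7.89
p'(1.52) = 16.85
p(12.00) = 3085.45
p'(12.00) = 742.90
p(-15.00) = -4630.88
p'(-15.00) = 973.21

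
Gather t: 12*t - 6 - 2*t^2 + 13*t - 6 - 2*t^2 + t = -4*t^2 + 26*t - 12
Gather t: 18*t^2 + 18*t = 18*t^2 + 18*t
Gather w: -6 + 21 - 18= -3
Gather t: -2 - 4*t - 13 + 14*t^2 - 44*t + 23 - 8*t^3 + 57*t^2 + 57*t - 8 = -8*t^3 + 71*t^2 + 9*t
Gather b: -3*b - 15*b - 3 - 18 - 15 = -18*b - 36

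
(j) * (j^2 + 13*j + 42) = j^3 + 13*j^2 + 42*j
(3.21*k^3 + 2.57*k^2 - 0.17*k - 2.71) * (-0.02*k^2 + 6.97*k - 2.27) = -0.0642*k^5 + 22.3223*k^4 + 10.6296*k^3 - 6.9646*k^2 - 18.5028*k + 6.1517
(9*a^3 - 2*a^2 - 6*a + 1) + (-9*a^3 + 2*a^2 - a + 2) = 3 - 7*a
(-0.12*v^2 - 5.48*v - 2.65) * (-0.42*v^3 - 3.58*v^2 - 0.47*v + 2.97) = 0.0504*v^5 + 2.7312*v^4 + 20.7878*v^3 + 11.7062*v^2 - 15.0301*v - 7.8705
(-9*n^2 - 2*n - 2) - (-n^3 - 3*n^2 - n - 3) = n^3 - 6*n^2 - n + 1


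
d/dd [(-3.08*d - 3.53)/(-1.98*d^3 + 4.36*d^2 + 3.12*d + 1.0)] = (-12.1968*d^3 - 7.5394*d^2 + 30.7816*d + 7.9336)/(3.9204*d^6 - 17.2656*d^5 + 6.6544*d^4 + 23.2464*d^3 + 18.4544*d^2 + 6.24*d + 1.0)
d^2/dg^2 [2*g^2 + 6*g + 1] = 4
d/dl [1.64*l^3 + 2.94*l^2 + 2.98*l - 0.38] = 4.92*l^2 + 5.88*l + 2.98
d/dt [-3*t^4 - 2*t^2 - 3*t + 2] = -12*t^3 - 4*t - 3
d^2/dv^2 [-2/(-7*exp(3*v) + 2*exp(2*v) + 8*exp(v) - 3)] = 2*((-63*exp(2*v) + 8*exp(v) + 8)*(7*exp(3*v) - 2*exp(2*v) - 8*exp(v) + 3) + 2*(-21*exp(2*v) + 4*exp(v) + 8)^2*exp(v))*exp(v)/(7*exp(3*v) - 2*exp(2*v) - 8*exp(v) + 3)^3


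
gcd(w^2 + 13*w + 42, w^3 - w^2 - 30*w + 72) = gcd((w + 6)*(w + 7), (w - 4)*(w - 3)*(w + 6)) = w + 6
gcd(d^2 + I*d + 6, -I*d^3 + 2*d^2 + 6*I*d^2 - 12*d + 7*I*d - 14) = 1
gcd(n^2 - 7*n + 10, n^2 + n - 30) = n - 5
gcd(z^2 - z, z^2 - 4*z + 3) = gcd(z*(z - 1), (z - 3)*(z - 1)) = z - 1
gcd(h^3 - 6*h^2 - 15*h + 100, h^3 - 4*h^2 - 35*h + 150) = h^2 - 10*h + 25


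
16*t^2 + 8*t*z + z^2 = (4*t + z)^2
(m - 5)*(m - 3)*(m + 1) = m^3 - 7*m^2 + 7*m + 15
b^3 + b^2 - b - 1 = (b - 1)*(b + 1)^2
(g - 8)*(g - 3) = g^2 - 11*g + 24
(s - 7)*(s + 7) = s^2 - 49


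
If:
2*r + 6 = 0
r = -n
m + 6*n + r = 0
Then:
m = -15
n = 3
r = -3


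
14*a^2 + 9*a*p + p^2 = (2*a + p)*(7*a + p)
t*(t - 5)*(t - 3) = t^3 - 8*t^2 + 15*t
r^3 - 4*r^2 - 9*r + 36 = (r - 4)*(r - 3)*(r + 3)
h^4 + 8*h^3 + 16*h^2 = h^2*(h + 4)^2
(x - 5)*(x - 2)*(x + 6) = x^3 - x^2 - 32*x + 60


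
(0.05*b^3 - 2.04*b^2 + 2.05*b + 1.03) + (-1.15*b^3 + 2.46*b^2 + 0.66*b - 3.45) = -1.1*b^3 + 0.42*b^2 + 2.71*b - 2.42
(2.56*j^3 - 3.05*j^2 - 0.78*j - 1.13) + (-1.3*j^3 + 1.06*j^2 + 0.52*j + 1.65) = 1.26*j^3 - 1.99*j^2 - 0.26*j + 0.52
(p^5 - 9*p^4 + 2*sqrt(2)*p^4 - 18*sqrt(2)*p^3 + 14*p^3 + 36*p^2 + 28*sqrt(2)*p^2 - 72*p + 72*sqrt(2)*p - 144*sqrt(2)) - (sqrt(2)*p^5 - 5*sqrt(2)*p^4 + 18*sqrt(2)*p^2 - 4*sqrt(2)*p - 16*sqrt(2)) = -sqrt(2)*p^5 + p^5 - 9*p^4 + 7*sqrt(2)*p^4 - 18*sqrt(2)*p^3 + 14*p^3 + 10*sqrt(2)*p^2 + 36*p^2 - 72*p + 76*sqrt(2)*p - 128*sqrt(2)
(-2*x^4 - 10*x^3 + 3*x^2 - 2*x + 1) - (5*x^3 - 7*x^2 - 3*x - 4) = -2*x^4 - 15*x^3 + 10*x^2 + x + 5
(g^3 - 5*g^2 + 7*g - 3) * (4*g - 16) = 4*g^4 - 36*g^3 + 108*g^2 - 124*g + 48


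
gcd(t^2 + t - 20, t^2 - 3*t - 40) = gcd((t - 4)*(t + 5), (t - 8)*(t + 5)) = t + 5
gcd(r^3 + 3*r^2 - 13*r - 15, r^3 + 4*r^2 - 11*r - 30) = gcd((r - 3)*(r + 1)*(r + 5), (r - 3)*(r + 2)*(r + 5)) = r^2 + 2*r - 15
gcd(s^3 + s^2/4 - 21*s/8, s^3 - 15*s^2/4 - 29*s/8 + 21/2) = s^2 + s/4 - 21/8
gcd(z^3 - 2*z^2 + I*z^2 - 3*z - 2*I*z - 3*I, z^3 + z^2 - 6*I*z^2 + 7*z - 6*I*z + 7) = z^2 + z*(1 + I) + I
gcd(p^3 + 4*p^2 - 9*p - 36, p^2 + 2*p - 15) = p - 3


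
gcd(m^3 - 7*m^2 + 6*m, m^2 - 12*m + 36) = m - 6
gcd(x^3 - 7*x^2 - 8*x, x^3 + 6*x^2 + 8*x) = x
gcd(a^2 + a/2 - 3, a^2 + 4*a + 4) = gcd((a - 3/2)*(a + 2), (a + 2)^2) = a + 2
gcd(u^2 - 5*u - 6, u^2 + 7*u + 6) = u + 1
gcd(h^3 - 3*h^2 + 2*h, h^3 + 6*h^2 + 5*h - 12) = h - 1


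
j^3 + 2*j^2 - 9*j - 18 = (j - 3)*(j + 2)*(j + 3)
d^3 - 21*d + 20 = (d - 4)*(d - 1)*(d + 5)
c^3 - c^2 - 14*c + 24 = (c - 3)*(c - 2)*(c + 4)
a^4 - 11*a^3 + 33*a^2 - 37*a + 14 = (a - 7)*(a - 2)*(a - 1)^2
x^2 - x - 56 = (x - 8)*(x + 7)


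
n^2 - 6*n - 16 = (n - 8)*(n + 2)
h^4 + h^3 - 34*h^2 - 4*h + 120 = (h - 5)*(h - 2)*(h + 2)*(h + 6)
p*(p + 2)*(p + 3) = p^3 + 5*p^2 + 6*p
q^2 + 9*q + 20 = (q + 4)*(q + 5)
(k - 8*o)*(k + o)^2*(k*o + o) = k^4*o - 6*k^3*o^2 + k^3*o - 15*k^2*o^3 - 6*k^2*o^2 - 8*k*o^4 - 15*k*o^3 - 8*o^4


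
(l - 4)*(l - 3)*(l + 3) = l^3 - 4*l^2 - 9*l + 36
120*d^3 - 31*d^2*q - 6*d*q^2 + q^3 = (-8*d + q)*(-3*d + q)*(5*d + q)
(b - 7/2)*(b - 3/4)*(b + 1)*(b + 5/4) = b^4 - 2*b^3 - 91*b^2/16 + 19*b/32 + 105/32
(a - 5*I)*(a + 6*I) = a^2 + I*a + 30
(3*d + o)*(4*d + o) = 12*d^2 + 7*d*o + o^2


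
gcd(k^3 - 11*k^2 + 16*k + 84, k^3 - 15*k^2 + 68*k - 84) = k^2 - 13*k + 42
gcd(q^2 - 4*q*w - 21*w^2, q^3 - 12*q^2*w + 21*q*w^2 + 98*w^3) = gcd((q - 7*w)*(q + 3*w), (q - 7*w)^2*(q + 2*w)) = q - 7*w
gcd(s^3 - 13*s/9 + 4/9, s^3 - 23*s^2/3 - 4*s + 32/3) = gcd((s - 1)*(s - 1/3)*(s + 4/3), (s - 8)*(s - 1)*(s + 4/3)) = s^2 + s/3 - 4/3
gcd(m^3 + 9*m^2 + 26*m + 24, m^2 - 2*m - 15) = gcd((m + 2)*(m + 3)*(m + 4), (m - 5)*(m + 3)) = m + 3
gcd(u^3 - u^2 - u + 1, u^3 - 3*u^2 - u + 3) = u^2 - 1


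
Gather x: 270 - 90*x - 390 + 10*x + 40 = -80*x - 80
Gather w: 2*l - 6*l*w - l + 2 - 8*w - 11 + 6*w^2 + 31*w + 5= l + 6*w^2 + w*(23 - 6*l) - 4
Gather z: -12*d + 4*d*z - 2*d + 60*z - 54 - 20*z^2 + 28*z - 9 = -14*d - 20*z^2 + z*(4*d + 88) - 63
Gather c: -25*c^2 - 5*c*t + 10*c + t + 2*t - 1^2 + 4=-25*c^2 + c*(10 - 5*t) + 3*t + 3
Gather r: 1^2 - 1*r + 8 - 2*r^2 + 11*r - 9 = -2*r^2 + 10*r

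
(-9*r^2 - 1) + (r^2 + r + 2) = -8*r^2 + r + 1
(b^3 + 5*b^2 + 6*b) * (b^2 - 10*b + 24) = b^5 - 5*b^4 - 20*b^3 + 60*b^2 + 144*b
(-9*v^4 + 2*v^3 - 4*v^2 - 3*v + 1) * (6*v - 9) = -54*v^5 + 93*v^4 - 42*v^3 + 18*v^2 + 33*v - 9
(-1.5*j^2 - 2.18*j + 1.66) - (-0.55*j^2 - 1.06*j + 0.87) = -0.95*j^2 - 1.12*j + 0.79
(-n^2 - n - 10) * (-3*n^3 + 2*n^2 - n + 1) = 3*n^5 + n^4 + 29*n^3 - 20*n^2 + 9*n - 10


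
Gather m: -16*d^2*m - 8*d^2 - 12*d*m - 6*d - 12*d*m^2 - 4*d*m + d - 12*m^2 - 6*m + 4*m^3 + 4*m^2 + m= -8*d^2 - 5*d + 4*m^3 + m^2*(-12*d - 8) + m*(-16*d^2 - 16*d - 5)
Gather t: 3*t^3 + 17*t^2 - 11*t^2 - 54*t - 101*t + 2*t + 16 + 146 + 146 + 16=3*t^3 + 6*t^2 - 153*t + 324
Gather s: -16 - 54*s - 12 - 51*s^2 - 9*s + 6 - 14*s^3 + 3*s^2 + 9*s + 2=-14*s^3 - 48*s^2 - 54*s - 20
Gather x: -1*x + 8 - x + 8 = 16 - 2*x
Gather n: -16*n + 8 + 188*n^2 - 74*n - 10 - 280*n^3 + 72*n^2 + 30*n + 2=-280*n^3 + 260*n^2 - 60*n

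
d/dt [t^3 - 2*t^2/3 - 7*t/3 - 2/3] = 3*t^2 - 4*t/3 - 7/3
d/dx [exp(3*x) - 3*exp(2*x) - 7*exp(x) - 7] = (3*exp(2*x) - 6*exp(x) - 7)*exp(x)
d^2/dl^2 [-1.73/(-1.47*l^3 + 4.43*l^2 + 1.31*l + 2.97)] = ((15.3278 - 15.2586*l)*(-1.47*l^3 + 4.43*l^2 + 1.31*l + 2.97) - 1.73*(-8.82*l^2 + 17.72*l + 2.62)*(-4.41*l^2 + 8.86*l + 1.31))/(-1.47*l^3 + 4.43*l^2 + 1.31*l + 2.97)^3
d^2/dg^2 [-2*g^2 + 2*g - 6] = -4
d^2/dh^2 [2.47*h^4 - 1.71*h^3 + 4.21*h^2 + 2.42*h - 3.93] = 29.64*h^2 - 10.26*h + 8.42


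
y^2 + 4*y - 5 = (y - 1)*(y + 5)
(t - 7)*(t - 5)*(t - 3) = t^3 - 15*t^2 + 71*t - 105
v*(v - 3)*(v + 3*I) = v^3 - 3*v^2 + 3*I*v^2 - 9*I*v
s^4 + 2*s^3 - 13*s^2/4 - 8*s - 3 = (s - 2)*(s + 1/2)*(s + 3/2)*(s + 2)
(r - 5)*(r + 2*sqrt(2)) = r^2 - 5*r + 2*sqrt(2)*r - 10*sqrt(2)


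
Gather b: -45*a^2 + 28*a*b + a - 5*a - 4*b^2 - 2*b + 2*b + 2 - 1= -45*a^2 + 28*a*b - 4*a - 4*b^2 + 1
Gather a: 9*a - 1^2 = 9*a - 1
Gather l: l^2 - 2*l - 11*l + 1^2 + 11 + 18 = l^2 - 13*l + 30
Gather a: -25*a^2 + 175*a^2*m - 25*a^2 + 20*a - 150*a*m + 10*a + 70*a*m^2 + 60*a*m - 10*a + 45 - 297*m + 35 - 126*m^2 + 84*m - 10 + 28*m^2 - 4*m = a^2*(175*m - 50) + a*(70*m^2 - 90*m + 20) - 98*m^2 - 217*m + 70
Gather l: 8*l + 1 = 8*l + 1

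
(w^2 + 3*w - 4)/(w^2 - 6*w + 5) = (w + 4)/(w - 5)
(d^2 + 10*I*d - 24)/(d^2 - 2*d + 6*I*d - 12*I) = (d + 4*I)/(d - 2)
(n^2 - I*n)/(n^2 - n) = (n - I)/(n - 1)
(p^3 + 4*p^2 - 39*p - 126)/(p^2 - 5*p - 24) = (p^2 + p - 42)/(p - 8)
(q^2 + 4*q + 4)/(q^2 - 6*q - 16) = (q + 2)/(q - 8)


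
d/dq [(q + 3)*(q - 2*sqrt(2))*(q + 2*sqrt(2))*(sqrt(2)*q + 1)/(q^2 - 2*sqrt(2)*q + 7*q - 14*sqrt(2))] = (2*sqrt(2)*q^5 - 11*q^4 + 24*sqrt(2)*q^4 - 122*q^3 + 38*sqrt(2)*q^3 - 191*q^2 - 80*sqrt(2)*q^2 - 84*sqrt(2)*q + 496*q + 64*sqrt(2) + 840)/(q^4 - 4*sqrt(2)*q^3 + 14*q^3 - 56*sqrt(2)*q^2 + 57*q^2 - 196*sqrt(2)*q + 112*q + 392)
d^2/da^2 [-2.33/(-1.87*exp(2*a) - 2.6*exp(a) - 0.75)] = (2.33*(3.74*exp(a) + 2.6)*(7.48*exp(a) + 5.2)*exp(a) - (17.4284*exp(a) + 6.058)*(1.87*exp(2*a) + 2.6*exp(a) + 0.75))*exp(a)/(1.87*exp(2*a) + 2.6*exp(a) + 0.75)^3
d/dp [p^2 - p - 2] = 2*p - 1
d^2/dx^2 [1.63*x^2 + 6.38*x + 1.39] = 3.26000000000000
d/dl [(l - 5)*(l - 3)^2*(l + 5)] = 4*l^3 - 18*l^2 - 32*l + 150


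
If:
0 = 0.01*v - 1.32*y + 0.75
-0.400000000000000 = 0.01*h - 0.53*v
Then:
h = 6996.0*y - 4015.0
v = 132.0*y - 75.0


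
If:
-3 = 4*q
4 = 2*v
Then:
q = -3/4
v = 2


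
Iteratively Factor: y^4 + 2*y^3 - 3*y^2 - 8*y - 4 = (y + 1)*(y^3 + y^2 - 4*y - 4) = (y + 1)^2*(y^2 - 4) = (y - 2)*(y + 1)^2*(y + 2)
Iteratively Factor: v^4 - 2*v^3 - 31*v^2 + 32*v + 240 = (v + 4)*(v^3 - 6*v^2 - 7*v + 60) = (v - 5)*(v + 4)*(v^2 - v - 12) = (v - 5)*(v + 3)*(v + 4)*(v - 4)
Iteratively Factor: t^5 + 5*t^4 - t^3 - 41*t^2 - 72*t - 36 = (t - 3)*(t^4 + 8*t^3 + 23*t^2 + 28*t + 12) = (t - 3)*(t + 2)*(t^3 + 6*t^2 + 11*t + 6) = (t - 3)*(t + 1)*(t + 2)*(t^2 + 5*t + 6) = (t - 3)*(t + 1)*(t + 2)^2*(t + 3)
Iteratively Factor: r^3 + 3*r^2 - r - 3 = (r + 3)*(r^2 - 1) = (r - 1)*(r + 3)*(r + 1)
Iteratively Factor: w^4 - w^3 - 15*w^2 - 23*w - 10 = (w + 1)*(w^3 - 2*w^2 - 13*w - 10) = (w + 1)*(w + 2)*(w^2 - 4*w - 5) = (w - 5)*(w + 1)*(w + 2)*(w + 1)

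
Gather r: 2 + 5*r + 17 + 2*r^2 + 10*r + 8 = 2*r^2 + 15*r + 27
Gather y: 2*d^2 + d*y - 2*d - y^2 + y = 2*d^2 - 2*d - y^2 + y*(d + 1)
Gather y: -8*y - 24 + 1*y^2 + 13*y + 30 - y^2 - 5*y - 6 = 0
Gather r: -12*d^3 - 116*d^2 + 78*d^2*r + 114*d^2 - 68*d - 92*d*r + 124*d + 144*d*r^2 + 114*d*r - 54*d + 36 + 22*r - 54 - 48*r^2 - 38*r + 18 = -12*d^3 - 2*d^2 + 2*d + r^2*(144*d - 48) + r*(78*d^2 + 22*d - 16)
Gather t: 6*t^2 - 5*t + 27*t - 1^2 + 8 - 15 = 6*t^2 + 22*t - 8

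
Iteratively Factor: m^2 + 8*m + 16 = (m + 4)*(m + 4)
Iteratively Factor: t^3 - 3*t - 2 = (t - 2)*(t^2 + 2*t + 1) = (t - 2)*(t + 1)*(t + 1)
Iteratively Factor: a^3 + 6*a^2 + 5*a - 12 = (a - 1)*(a^2 + 7*a + 12) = (a - 1)*(a + 3)*(a + 4)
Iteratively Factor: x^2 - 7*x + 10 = (x - 5)*(x - 2)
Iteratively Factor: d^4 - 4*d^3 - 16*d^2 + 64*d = (d - 4)*(d^3 - 16*d) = (d - 4)*(d + 4)*(d^2 - 4*d) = d*(d - 4)*(d + 4)*(d - 4)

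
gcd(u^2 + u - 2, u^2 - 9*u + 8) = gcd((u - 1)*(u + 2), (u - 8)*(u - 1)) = u - 1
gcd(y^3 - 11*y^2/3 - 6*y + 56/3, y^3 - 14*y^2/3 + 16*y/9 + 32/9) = y - 4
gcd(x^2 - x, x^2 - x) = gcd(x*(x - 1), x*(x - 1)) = x^2 - x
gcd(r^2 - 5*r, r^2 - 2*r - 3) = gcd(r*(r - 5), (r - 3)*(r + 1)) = 1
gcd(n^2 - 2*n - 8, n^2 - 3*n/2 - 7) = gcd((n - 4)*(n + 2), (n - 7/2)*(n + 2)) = n + 2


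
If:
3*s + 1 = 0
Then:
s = -1/3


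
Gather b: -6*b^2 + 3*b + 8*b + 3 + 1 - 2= -6*b^2 + 11*b + 2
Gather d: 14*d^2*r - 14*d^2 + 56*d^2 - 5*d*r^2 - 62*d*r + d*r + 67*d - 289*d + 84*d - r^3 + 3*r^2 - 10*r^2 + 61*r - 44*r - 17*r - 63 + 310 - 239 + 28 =d^2*(14*r + 42) + d*(-5*r^2 - 61*r - 138) - r^3 - 7*r^2 + 36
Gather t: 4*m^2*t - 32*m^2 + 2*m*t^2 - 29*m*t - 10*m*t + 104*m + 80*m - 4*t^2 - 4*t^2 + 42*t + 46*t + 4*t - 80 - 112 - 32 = -32*m^2 + 184*m + t^2*(2*m - 8) + t*(4*m^2 - 39*m + 92) - 224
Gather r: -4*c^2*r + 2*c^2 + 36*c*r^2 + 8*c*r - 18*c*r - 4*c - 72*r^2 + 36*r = 2*c^2 - 4*c + r^2*(36*c - 72) + r*(-4*c^2 - 10*c + 36)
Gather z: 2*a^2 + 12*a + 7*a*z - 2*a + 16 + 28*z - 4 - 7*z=2*a^2 + 10*a + z*(7*a + 21) + 12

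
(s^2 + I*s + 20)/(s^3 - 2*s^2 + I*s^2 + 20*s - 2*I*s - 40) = 1/(s - 2)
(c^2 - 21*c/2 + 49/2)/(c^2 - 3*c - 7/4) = 2*(c - 7)/(2*c + 1)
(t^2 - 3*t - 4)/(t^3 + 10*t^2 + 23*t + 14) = (t - 4)/(t^2 + 9*t + 14)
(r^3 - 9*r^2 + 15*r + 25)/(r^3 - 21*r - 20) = (r - 5)/(r + 4)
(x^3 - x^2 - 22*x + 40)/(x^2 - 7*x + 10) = (x^2 + x - 20)/(x - 5)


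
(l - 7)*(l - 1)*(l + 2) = l^3 - 6*l^2 - 9*l + 14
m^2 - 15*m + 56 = (m - 8)*(m - 7)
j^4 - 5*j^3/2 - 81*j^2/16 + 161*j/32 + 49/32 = (j - 7/2)*(j - 1)*(j + 1/4)*(j + 7/4)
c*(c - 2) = c^2 - 2*c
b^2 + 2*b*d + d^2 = (b + d)^2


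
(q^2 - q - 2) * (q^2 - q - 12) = q^4 - 2*q^3 - 13*q^2 + 14*q + 24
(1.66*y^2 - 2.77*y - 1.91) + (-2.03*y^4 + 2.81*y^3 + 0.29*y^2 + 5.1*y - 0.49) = -2.03*y^4 + 2.81*y^3 + 1.95*y^2 + 2.33*y - 2.4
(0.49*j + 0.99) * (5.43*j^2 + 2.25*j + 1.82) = 2.6607*j^3 + 6.4782*j^2 + 3.1193*j + 1.8018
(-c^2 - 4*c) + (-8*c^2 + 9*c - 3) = -9*c^2 + 5*c - 3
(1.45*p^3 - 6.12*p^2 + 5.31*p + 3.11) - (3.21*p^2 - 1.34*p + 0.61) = 1.45*p^3 - 9.33*p^2 + 6.65*p + 2.5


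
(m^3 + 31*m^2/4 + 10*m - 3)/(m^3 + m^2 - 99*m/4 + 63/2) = (4*m^2 + 7*m - 2)/(4*m^2 - 20*m + 21)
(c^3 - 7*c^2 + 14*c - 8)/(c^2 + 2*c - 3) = (c^2 - 6*c + 8)/(c + 3)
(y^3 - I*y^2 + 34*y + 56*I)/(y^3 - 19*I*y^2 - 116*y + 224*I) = (y^2 + 6*I*y - 8)/(y^2 - 12*I*y - 32)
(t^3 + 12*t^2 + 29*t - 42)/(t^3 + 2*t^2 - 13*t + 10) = (t^2 + 13*t + 42)/(t^2 + 3*t - 10)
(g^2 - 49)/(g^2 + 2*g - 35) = (g - 7)/(g - 5)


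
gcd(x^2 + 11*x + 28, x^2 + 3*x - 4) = x + 4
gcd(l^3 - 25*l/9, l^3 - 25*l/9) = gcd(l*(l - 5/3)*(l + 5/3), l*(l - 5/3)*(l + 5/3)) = l^3 - 25*l/9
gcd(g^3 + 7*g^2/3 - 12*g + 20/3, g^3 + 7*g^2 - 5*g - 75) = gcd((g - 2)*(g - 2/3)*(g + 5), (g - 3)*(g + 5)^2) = g + 5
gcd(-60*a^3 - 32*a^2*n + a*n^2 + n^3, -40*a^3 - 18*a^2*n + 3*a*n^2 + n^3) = 10*a^2 + 7*a*n + n^2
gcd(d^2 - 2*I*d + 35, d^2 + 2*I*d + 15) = d + 5*I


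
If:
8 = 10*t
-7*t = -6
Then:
No Solution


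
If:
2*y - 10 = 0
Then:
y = 5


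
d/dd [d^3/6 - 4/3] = d^2/2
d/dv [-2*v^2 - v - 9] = -4*v - 1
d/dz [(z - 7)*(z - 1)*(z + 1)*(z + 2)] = 4*z^3 - 15*z^2 - 30*z + 5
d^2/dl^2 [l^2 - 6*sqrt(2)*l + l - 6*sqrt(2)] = 2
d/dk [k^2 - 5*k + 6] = 2*k - 5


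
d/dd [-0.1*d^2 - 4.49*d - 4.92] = -0.2*d - 4.49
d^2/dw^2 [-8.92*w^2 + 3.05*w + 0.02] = -17.8400000000000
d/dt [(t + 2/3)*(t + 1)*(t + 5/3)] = 3*t^2 + 20*t/3 + 31/9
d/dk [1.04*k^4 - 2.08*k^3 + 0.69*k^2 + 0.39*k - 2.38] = 4.16*k^3 - 6.24*k^2 + 1.38*k + 0.39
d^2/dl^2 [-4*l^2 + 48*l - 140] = -8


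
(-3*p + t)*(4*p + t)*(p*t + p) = -12*p^3*t - 12*p^3 + p^2*t^2 + p^2*t + p*t^3 + p*t^2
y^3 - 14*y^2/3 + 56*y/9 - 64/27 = (y - 8/3)*(y - 4/3)*(y - 2/3)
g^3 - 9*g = g*(g - 3)*(g + 3)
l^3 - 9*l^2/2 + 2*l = l*(l - 4)*(l - 1/2)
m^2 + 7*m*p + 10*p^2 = (m + 2*p)*(m + 5*p)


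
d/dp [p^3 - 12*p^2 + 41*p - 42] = 3*p^2 - 24*p + 41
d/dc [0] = 0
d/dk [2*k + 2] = 2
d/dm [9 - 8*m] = -8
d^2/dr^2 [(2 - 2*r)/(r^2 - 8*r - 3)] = 4*(4*(r - 4)^2*(r - 1) + 3*(r - 3)*(-r^2 + 8*r + 3))/(-r^2 + 8*r + 3)^3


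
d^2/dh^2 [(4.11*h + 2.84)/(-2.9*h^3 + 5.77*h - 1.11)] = (-(4.11*h + 2.84)*(8.7*h^2 - 5.77)*(17.4*h^2 - 11.54) + (71.514*h^2 + 17.4*h*(4.11*h + 2.84) - 47.4294)*(2.9*h^3 - 5.77*h + 1.11))/(2.9*h^3 - 5.77*h + 1.11)^3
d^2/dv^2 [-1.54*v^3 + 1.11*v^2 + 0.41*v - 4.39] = 2.22 - 9.24*v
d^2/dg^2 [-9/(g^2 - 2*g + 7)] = 18*(g^2 - 2*g - 4*(g - 1)^2 + 7)/(g^2 - 2*g + 7)^3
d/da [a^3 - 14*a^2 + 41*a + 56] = 3*a^2 - 28*a + 41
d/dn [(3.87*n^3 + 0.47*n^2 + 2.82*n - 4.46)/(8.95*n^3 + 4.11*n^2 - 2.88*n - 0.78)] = (-1.4210854715202e-14*n^5 + 11.6992*n^4 - 72.7692*n^3 + 97.7514*n^2 + 35.928*n - 15.0444)/(80.1025*n^6 + 73.569*n^5 - 34.6599*n^4 - 37.6356*n^3 + 1.8828*n^2 + 4.4928*n + 0.6084)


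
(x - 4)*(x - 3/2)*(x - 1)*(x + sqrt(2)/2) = x^4 - 13*x^3/2 + sqrt(2)*x^3/2 - 13*sqrt(2)*x^2/4 + 23*x^2/2 - 6*x + 23*sqrt(2)*x/4 - 3*sqrt(2)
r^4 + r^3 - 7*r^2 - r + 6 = (r - 2)*(r - 1)*(r + 1)*(r + 3)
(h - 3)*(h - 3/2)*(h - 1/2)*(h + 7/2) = h^4 - 3*h^3/2 - 43*h^2/4 + 171*h/8 - 63/8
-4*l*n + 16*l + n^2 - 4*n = (-4*l + n)*(n - 4)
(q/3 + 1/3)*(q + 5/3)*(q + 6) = q^3/3 + 26*q^2/9 + 53*q/9 + 10/3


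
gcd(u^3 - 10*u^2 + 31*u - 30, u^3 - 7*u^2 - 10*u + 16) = 1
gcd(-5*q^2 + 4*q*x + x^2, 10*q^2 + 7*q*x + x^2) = 5*q + x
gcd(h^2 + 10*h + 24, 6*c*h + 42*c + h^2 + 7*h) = 1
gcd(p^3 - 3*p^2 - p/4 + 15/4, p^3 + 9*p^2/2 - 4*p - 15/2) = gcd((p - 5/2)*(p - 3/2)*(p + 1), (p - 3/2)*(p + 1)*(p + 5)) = p^2 - p/2 - 3/2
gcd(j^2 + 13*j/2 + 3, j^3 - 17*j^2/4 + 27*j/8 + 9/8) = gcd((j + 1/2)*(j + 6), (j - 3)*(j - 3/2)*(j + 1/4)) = 1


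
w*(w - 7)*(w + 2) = w^3 - 5*w^2 - 14*w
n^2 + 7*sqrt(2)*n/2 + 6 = (n + 3*sqrt(2)/2)*(n + 2*sqrt(2))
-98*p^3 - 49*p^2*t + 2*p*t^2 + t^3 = (-7*p + t)*(2*p + t)*(7*p + t)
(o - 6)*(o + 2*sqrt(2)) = o^2 - 6*o + 2*sqrt(2)*o - 12*sqrt(2)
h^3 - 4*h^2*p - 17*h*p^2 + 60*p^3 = (h - 5*p)*(h - 3*p)*(h + 4*p)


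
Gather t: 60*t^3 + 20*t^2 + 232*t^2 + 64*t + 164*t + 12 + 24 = 60*t^3 + 252*t^2 + 228*t + 36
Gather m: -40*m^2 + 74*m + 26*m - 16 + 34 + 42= -40*m^2 + 100*m + 60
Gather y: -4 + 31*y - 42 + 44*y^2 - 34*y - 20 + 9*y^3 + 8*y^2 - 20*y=9*y^3 + 52*y^2 - 23*y - 66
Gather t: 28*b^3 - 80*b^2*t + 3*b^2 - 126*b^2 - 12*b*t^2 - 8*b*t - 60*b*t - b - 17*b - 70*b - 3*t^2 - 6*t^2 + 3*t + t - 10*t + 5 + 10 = 28*b^3 - 123*b^2 - 88*b + t^2*(-12*b - 9) + t*(-80*b^2 - 68*b - 6) + 15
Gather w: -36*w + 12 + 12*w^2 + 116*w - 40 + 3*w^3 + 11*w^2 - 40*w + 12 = 3*w^3 + 23*w^2 + 40*w - 16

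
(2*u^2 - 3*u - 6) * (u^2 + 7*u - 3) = 2*u^4 + 11*u^3 - 33*u^2 - 33*u + 18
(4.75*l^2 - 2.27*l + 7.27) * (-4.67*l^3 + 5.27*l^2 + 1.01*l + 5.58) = -22.1825*l^5 + 35.6334*l^4 - 41.1163*l^3 + 62.5252*l^2 - 5.3239*l + 40.5666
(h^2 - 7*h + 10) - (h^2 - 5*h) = 10 - 2*h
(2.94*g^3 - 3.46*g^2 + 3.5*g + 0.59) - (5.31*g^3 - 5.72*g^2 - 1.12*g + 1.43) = -2.37*g^3 + 2.26*g^2 + 4.62*g - 0.84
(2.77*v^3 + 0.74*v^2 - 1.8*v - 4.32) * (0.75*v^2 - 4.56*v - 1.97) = 2.0775*v^5 - 12.0762*v^4 - 10.1813*v^3 + 3.5102*v^2 + 23.2452*v + 8.5104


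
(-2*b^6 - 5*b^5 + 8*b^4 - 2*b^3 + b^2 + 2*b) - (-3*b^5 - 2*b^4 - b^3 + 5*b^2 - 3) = -2*b^6 - 2*b^5 + 10*b^4 - b^3 - 4*b^2 + 2*b + 3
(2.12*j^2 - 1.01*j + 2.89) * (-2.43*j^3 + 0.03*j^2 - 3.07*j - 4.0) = -5.1516*j^5 + 2.5179*j^4 - 13.5614*j^3 - 5.2926*j^2 - 4.8323*j - 11.56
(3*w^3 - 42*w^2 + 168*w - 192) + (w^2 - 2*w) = 3*w^3 - 41*w^2 + 166*w - 192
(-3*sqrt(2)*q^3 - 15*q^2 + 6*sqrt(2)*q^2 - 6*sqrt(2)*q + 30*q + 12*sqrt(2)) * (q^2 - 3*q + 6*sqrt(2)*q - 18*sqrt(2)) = -3*sqrt(2)*q^5 - 51*q^4 + 15*sqrt(2)*q^4 - 114*sqrt(2)*q^3 + 255*q^3 - 378*q^2 + 480*sqrt(2)*q^2 - 576*sqrt(2)*q + 360*q - 432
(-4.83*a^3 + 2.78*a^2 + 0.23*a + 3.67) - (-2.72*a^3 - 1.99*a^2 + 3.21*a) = -2.11*a^3 + 4.77*a^2 - 2.98*a + 3.67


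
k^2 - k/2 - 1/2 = (k - 1)*(k + 1/2)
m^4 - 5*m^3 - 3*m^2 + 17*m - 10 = (m - 5)*(m - 1)^2*(m + 2)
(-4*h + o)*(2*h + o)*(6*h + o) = -48*h^3 - 20*h^2*o + 4*h*o^2 + o^3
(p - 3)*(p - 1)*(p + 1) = p^3 - 3*p^2 - p + 3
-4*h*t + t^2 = t*(-4*h + t)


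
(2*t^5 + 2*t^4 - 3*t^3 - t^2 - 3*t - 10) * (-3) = -6*t^5 - 6*t^4 + 9*t^3 + 3*t^2 + 9*t + 30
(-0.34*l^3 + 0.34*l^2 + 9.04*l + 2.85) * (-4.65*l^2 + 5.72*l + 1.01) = 1.581*l^5 - 3.5258*l^4 - 40.4346*l^3 + 38.7997*l^2 + 25.4324*l + 2.8785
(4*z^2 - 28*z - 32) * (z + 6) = 4*z^3 - 4*z^2 - 200*z - 192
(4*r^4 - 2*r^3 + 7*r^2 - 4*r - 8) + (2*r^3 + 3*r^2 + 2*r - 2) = 4*r^4 + 10*r^2 - 2*r - 10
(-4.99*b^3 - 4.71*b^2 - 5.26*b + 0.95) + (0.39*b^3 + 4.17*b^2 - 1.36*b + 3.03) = -4.6*b^3 - 0.54*b^2 - 6.62*b + 3.98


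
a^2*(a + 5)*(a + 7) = a^4 + 12*a^3 + 35*a^2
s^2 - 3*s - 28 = (s - 7)*(s + 4)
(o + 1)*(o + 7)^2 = o^3 + 15*o^2 + 63*o + 49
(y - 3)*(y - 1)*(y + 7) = y^3 + 3*y^2 - 25*y + 21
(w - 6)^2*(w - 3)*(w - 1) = w^4 - 16*w^3 + 87*w^2 - 180*w + 108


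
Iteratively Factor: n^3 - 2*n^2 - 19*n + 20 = (n - 5)*(n^2 + 3*n - 4) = (n - 5)*(n + 4)*(n - 1)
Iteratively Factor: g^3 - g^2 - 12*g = (g)*(g^2 - g - 12) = g*(g - 4)*(g + 3)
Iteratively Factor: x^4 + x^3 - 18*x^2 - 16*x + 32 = (x - 1)*(x^3 + 2*x^2 - 16*x - 32) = (x - 1)*(x + 4)*(x^2 - 2*x - 8) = (x - 4)*(x - 1)*(x + 4)*(x + 2)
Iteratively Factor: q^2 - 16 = (q + 4)*(q - 4)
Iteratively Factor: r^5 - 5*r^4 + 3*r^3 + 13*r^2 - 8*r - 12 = (r - 2)*(r^4 - 3*r^3 - 3*r^2 + 7*r + 6) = (r - 2)^2*(r^3 - r^2 - 5*r - 3) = (r - 2)^2*(r + 1)*(r^2 - 2*r - 3) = (r - 2)^2*(r + 1)^2*(r - 3)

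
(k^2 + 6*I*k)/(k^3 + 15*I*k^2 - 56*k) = (k + 6*I)/(k^2 + 15*I*k - 56)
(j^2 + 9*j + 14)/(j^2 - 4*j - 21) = (j^2 + 9*j + 14)/(j^2 - 4*j - 21)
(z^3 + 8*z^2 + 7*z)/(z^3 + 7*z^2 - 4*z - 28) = z*(z + 1)/(z^2 - 4)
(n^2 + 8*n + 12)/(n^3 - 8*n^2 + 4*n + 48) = (n + 6)/(n^2 - 10*n + 24)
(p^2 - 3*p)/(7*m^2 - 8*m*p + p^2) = p*(p - 3)/(7*m^2 - 8*m*p + p^2)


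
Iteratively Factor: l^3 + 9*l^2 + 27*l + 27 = (l + 3)*(l^2 + 6*l + 9) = (l + 3)^2*(l + 3)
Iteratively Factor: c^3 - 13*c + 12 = (c + 4)*(c^2 - 4*c + 3) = (c - 3)*(c + 4)*(c - 1)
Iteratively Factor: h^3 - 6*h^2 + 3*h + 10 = (h - 2)*(h^2 - 4*h - 5) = (h - 2)*(h + 1)*(h - 5)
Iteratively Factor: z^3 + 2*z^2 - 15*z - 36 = (z + 3)*(z^2 - z - 12) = (z + 3)^2*(z - 4)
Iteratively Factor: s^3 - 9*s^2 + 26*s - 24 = (s - 3)*(s^2 - 6*s + 8) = (s - 4)*(s - 3)*(s - 2)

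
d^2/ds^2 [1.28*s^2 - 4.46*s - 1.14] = 2.56000000000000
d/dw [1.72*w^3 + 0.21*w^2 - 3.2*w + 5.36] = 5.16*w^2 + 0.42*w - 3.2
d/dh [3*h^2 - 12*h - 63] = 6*h - 12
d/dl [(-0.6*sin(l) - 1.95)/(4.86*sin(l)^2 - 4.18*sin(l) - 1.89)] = (2.916*sin(l)^2 + 18.954*sin(l) - 7.017)*cos(l)/(23.6196*sin(l)^4 - 40.6296*sin(l)^3 - 0.898400000000002*sin(l)^2 + 15.8004*sin(l) + 3.5721)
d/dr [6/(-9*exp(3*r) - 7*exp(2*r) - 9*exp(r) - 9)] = (162*exp(2*r) + 84*exp(r) + 54)*exp(r)/(9*exp(3*r) + 7*exp(2*r) + 9*exp(r) + 9)^2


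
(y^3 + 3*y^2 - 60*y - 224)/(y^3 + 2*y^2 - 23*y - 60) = (y^2 - y - 56)/(y^2 - 2*y - 15)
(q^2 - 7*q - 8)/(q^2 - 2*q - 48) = (q + 1)/(q + 6)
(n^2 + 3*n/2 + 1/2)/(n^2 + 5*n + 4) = (n + 1/2)/(n + 4)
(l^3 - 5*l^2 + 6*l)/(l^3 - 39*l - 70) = l*(-l^2 + 5*l - 6)/(-l^3 + 39*l + 70)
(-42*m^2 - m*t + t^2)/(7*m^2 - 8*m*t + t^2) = (6*m + t)/(-m + t)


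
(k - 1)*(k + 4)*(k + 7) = k^3 + 10*k^2 + 17*k - 28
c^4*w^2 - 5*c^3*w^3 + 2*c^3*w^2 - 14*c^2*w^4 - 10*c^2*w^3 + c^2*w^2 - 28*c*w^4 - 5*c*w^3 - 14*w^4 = (c - 7*w)*(c + 2*w)*(c*w + w)^2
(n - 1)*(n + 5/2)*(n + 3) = n^3 + 9*n^2/2 + 2*n - 15/2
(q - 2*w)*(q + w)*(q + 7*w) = q^3 + 6*q^2*w - 9*q*w^2 - 14*w^3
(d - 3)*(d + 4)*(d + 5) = d^3 + 6*d^2 - 7*d - 60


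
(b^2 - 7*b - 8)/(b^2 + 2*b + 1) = (b - 8)/(b + 1)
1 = 1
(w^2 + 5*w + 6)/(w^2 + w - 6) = (w + 2)/(w - 2)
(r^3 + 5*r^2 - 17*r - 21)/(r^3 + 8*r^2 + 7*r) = (r - 3)/r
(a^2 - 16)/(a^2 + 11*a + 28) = (a - 4)/(a + 7)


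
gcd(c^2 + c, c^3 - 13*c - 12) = c + 1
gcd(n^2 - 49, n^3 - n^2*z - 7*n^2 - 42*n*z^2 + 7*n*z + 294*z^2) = n - 7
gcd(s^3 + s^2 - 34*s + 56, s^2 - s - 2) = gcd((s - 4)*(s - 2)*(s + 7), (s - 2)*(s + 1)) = s - 2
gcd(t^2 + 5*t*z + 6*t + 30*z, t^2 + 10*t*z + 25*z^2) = t + 5*z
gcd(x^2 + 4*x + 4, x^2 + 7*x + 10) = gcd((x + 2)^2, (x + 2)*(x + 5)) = x + 2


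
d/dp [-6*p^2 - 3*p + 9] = -12*p - 3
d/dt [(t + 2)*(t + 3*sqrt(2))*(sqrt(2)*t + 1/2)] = 3*sqrt(2)*t^2 + 4*sqrt(2)*t + 13*t + 3*sqrt(2)/2 + 13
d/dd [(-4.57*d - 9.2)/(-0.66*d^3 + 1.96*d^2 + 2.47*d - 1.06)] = (-6.0324*d^3 - 9.2588*d^2 + 36.064*d + 27.5682)/(0.4356*d^6 - 2.5872*d^5 + 0.581199999999999*d^4 + 11.0816*d^3 + 1.9457*d^2 - 5.2364*d + 1.1236)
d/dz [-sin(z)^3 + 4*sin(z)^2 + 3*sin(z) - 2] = (-3*sin(z)^2 + 8*sin(z) + 3)*cos(z)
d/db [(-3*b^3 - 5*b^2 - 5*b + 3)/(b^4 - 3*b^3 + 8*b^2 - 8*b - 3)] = (3*b^6 + 10*b^5 - 24*b^4 + 6*b^3 + 134*b^2 - 18*b + 39)/(b^8 - 6*b^7 + 25*b^6 - 64*b^5 + 106*b^4 - 110*b^3 + 16*b^2 + 48*b + 9)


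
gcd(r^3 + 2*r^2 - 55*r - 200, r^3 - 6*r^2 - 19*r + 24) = r - 8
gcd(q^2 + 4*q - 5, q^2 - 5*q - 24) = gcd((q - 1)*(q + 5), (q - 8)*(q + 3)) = 1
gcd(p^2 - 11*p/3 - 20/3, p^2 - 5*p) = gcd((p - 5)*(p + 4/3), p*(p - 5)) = p - 5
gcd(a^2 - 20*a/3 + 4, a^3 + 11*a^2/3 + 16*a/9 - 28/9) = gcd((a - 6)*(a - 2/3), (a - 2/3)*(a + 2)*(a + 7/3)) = a - 2/3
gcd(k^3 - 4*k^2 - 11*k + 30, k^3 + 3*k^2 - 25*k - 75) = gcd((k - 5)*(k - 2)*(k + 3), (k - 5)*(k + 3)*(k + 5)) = k^2 - 2*k - 15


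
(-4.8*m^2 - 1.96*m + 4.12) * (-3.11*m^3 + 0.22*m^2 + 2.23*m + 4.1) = 14.928*m^5 + 5.0396*m^4 - 23.9484*m^3 - 23.1444*m^2 + 1.1516*m + 16.892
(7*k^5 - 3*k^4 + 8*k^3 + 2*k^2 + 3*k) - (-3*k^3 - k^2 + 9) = 7*k^5 - 3*k^4 + 11*k^3 + 3*k^2 + 3*k - 9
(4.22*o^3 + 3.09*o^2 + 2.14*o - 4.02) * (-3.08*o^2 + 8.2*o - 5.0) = -12.9976*o^5 + 25.0868*o^4 - 2.3532*o^3 + 14.4796*o^2 - 43.664*o + 20.1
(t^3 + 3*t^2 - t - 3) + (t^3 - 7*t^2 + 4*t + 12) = 2*t^3 - 4*t^2 + 3*t + 9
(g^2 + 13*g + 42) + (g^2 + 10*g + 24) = 2*g^2 + 23*g + 66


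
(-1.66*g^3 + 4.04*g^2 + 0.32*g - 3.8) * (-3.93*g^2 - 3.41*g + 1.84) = 6.5238*g^5 - 10.2166*g^4 - 18.0884*g^3 + 21.2764*g^2 + 13.5468*g - 6.992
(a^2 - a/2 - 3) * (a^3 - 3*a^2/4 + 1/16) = a^5 - 5*a^4/4 - 21*a^3/8 + 37*a^2/16 - a/32 - 3/16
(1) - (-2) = 3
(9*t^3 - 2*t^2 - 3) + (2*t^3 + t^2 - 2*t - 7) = 11*t^3 - t^2 - 2*t - 10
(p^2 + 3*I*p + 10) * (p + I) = p^3 + 4*I*p^2 + 7*p + 10*I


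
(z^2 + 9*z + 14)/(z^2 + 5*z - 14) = (z + 2)/(z - 2)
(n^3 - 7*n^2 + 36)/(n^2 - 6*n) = n - 1 - 6/n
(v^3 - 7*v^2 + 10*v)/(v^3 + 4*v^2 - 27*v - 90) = v*(v - 2)/(v^2 + 9*v + 18)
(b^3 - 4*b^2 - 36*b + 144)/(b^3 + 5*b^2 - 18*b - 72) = (b - 6)/(b + 3)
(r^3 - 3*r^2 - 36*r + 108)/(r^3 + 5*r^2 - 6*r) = (r^2 - 9*r + 18)/(r*(r - 1))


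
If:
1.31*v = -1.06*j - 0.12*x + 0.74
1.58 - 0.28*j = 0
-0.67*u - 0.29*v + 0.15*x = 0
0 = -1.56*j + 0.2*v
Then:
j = 5.64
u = -136.40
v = 44.01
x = -524.17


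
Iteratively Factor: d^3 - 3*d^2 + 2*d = (d - 2)*(d^2 - d) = (d - 2)*(d - 1)*(d)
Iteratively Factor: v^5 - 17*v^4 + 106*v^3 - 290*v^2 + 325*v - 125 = (v - 5)*(v^4 - 12*v^3 + 46*v^2 - 60*v + 25) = (v - 5)*(v - 1)*(v^3 - 11*v^2 + 35*v - 25) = (v - 5)^2*(v - 1)*(v^2 - 6*v + 5) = (v - 5)^2*(v - 1)^2*(v - 5)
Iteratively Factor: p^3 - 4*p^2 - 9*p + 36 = (p + 3)*(p^2 - 7*p + 12) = (p - 3)*(p + 3)*(p - 4)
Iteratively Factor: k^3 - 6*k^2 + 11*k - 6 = (k - 3)*(k^2 - 3*k + 2) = (k - 3)*(k - 2)*(k - 1)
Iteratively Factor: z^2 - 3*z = (z - 3)*(z)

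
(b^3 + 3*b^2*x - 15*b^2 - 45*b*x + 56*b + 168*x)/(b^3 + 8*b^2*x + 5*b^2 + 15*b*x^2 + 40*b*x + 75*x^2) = (b^2 - 15*b + 56)/(b^2 + 5*b*x + 5*b + 25*x)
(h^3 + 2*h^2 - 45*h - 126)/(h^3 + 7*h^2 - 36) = (h - 7)/(h - 2)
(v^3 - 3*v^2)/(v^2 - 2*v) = v*(v - 3)/(v - 2)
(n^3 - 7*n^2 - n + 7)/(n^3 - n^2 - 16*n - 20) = (-n^3 + 7*n^2 + n - 7)/(-n^3 + n^2 + 16*n + 20)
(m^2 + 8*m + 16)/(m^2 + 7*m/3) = 3*(m^2 + 8*m + 16)/(m*(3*m + 7))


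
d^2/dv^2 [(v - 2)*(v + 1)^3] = 6*(v + 1)*(2*v - 1)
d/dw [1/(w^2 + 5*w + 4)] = (-2*w - 5)/(w^2 + 5*w + 4)^2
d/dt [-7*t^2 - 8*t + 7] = -14*t - 8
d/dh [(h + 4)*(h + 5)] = 2*h + 9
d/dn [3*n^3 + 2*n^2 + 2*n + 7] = 9*n^2 + 4*n + 2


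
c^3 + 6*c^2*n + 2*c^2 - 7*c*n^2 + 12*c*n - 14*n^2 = (c + 2)*(c - n)*(c + 7*n)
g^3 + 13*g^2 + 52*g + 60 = (g + 2)*(g + 5)*(g + 6)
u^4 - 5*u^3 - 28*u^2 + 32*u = u*(u - 8)*(u - 1)*(u + 4)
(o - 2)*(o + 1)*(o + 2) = o^3 + o^2 - 4*o - 4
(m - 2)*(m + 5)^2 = m^3 + 8*m^2 + 5*m - 50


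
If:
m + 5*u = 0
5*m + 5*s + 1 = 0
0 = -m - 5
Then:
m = -5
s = 24/5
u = 1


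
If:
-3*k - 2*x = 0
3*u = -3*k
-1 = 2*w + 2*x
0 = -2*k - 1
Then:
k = -1/2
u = 1/2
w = -5/4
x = 3/4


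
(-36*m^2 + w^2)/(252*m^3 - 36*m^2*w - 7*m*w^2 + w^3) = 1/(-7*m + w)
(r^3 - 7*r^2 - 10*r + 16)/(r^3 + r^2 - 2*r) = (r - 8)/r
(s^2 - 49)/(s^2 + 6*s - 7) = (s - 7)/(s - 1)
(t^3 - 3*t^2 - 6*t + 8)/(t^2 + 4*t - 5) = (t^2 - 2*t - 8)/(t + 5)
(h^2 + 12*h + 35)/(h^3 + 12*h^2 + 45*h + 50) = (h + 7)/(h^2 + 7*h + 10)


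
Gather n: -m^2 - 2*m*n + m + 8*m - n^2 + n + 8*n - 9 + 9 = -m^2 + 9*m - n^2 + n*(9 - 2*m)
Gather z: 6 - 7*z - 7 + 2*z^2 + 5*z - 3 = 2*z^2 - 2*z - 4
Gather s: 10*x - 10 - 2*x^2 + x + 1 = -2*x^2 + 11*x - 9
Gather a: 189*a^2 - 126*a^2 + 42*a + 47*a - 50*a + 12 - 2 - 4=63*a^2 + 39*a + 6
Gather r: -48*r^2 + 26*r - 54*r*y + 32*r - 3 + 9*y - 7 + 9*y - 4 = -48*r^2 + r*(58 - 54*y) + 18*y - 14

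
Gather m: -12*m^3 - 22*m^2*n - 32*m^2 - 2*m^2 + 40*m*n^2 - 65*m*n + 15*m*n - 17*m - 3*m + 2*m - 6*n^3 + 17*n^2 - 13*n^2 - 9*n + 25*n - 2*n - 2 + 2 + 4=-12*m^3 + m^2*(-22*n - 34) + m*(40*n^2 - 50*n - 18) - 6*n^3 + 4*n^2 + 14*n + 4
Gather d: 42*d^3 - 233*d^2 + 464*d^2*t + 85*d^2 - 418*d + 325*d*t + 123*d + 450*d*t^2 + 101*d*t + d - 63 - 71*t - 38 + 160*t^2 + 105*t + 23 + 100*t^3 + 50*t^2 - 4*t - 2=42*d^3 + d^2*(464*t - 148) + d*(450*t^2 + 426*t - 294) + 100*t^3 + 210*t^2 + 30*t - 80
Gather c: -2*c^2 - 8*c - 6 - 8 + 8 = -2*c^2 - 8*c - 6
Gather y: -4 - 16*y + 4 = -16*y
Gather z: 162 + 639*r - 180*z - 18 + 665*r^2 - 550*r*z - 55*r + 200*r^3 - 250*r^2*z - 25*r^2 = 200*r^3 + 640*r^2 + 584*r + z*(-250*r^2 - 550*r - 180) + 144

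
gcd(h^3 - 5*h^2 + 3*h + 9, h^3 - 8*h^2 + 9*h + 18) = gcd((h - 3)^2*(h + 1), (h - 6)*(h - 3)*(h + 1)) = h^2 - 2*h - 3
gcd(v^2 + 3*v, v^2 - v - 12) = v + 3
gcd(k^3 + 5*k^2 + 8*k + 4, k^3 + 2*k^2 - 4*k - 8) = k^2 + 4*k + 4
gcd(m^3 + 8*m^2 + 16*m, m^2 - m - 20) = m + 4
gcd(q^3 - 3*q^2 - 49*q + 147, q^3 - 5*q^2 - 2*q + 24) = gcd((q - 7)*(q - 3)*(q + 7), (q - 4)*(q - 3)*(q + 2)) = q - 3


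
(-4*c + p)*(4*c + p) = -16*c^2 + p^2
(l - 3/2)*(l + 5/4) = l^2 - l/4 - 15/8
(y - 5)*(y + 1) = y^2 - 4*y - 5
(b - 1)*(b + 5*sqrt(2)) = b^2 - b + 5*sqrt(2)*b - 5*sqrt(2)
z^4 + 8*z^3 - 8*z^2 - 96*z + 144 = (z - 2)^2*(z + 6)^2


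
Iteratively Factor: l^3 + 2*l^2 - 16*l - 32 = (l - 4)*(l^2 + 6*l + 8) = (l - 4)*(l + 2)*(l + 4)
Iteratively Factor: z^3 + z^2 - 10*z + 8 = (z + 4)*(z^2 - 3*z + 2) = (z - 1)*(z + 4)*(z - 2)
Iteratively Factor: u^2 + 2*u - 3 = (u + 3)*(u - 1)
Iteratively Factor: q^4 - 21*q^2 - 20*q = (q)*(q^3 - 21*q - 20) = q*(q - 5)*(q^2 + 5*q + 4) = q*(q - 5)*(q + 1)*(q + 4)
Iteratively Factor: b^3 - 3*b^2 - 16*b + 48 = (b + 4)*(b^2 - 7*b + 12) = (b - 4)*(b + 4)*(b - 3)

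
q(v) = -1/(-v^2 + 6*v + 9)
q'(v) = -(2*v - 6)/(-v^2 + 6*v + 9)^2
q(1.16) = -0.07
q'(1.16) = 0.02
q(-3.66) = 0.04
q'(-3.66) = 0.02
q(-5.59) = 0.02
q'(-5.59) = 0.01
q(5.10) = -0.07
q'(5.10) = -0.02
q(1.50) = -0.06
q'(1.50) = 0.01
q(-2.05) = 0.13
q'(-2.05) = 0.18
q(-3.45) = 0.04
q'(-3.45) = 0.02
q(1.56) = -0.06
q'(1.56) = 0.01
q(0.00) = -0.11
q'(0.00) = 0.07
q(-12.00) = 0.00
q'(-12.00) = 0.00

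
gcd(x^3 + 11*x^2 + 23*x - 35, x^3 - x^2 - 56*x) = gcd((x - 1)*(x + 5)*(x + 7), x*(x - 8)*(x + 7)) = x + 7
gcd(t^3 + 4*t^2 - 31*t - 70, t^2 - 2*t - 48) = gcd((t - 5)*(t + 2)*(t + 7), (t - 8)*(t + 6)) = 1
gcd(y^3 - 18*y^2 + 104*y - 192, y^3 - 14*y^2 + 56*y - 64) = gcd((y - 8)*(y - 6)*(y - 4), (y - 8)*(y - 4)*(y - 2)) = y^2 - 12*y + 32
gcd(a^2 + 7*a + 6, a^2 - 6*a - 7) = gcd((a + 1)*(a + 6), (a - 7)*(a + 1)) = a + 1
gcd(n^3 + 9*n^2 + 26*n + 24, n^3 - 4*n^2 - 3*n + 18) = n + 2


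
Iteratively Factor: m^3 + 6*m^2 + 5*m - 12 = (m + 3)*(m^2 + 3*m - 4) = (m + 3)*(m + 4)*(m - 1)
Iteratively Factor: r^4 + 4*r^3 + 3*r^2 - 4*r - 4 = (r + 2)*(r^3 + 2*r^2 - r - 2) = (r - 1)*(r + 2)*(r^2 + 3*r + 2) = (r - 1)*(r + 2)^2*(r + 1)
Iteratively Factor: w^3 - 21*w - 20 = (w - 5)*(w^2 + 5*w + 4) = (w - 5)*(w + 4)*(w + 1)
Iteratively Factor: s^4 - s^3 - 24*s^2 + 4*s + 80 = (s - 2)*(s^3 + s^2 - 22*s - 40) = (s - 2)*(s + 2)*(s^2 - s - 20) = (s - 2)*(s + 2)*(s + 4)*(s - 5)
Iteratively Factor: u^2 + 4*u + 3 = (u + 3)*(u + 1)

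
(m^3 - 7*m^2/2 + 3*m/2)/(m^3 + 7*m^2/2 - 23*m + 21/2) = m/(m + 7)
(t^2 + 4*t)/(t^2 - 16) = t/(t - 4)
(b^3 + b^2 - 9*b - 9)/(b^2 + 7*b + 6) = (b^2 - 9)/(b + 6)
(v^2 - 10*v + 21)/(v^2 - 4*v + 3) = (v - 7)/(v - 1)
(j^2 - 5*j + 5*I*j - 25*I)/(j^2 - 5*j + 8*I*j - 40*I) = (j + 5*I)/(j + 8*I)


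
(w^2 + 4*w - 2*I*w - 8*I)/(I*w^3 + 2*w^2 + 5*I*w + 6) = (w^2 + 4*w - 2*I*w - 8*I)/(I*w^3 + 2*w^2 + 5*I*w + 6)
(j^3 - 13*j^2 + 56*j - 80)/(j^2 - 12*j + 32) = (j^2 - 9*j + 20)/(j - 8)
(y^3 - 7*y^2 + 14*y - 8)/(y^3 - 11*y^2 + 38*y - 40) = (y - 1)/(y - 5)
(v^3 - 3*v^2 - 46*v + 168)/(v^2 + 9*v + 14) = (v^2 - 10*v + 24)/(v + 2)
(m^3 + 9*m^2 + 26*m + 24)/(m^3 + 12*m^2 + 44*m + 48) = (m + 3)/(m + 6)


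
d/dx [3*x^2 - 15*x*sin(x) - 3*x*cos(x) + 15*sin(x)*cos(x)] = 3*x*sin(x) - 15*x*cos(x) + 6*x - 15*sin(x) - 3*cos(x) + 15*cos(2*x)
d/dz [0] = 0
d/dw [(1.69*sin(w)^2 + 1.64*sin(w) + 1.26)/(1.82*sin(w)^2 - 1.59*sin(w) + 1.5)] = (-5.6719*sin(w)^2 + 0.4836*sin(w) + 4.4634)*cos(w)/(3.3124*sin(w)^4 - 5.7876*sin(w)^3 + 7.9881*sin(w)^2 - 4.77*sin(w) + 2.25)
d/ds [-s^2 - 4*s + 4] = -2*s - 4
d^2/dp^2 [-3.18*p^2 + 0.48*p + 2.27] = -6.36000000000000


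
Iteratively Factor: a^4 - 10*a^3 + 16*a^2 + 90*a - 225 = (a - 5)*(a^3 - 5*a^2 - 9*a + 45) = (a - 5)^2*(a^2 - 9) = (a - 5)^2*(a + 3)*(a - 3)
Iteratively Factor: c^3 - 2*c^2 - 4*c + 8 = (c + 2)*(c^2 - 4*c + 4) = (c - 2)*(c + 2)*(c - 2)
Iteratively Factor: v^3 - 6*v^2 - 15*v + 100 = (v - 5)*(v^2 - v - 20) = (v - 5)*(v + 4)*(v - 5)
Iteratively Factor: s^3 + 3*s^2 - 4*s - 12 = (s + 2)*(s^2 + s - 6) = (s + 2)*(s + 3)*(s - 2)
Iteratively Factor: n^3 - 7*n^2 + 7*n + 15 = (n - 3)*(n^2 - 4*n - 5) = (n - 5)*(n - 3)*(n + 1)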